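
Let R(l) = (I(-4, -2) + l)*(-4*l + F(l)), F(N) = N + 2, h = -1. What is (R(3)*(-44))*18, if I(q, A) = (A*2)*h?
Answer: 38808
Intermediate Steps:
F(N) = 2 + N
I(q, A) = -2*A (I(q, A) = (A*2)*(-1) = (2*A)*(-1) = -2*A)
R(l) = (2 - 3*l)*(4 + l) (R(l) = (-2*(-2) + l)*(-4*l + (2 + l)) = (4 + l)*(2 - 3*l) = (2 - 3*l)*(4 + l))
(R(3)*(-44))*18 = ((8 - 10*3 - 3*3²)*(-44))*18 = ((8 - 30 - 3*9)*(-44))*18 = ((8 - 30 - 27)*(-44))*18 = -49*(-44)*18 = 2156*18 = 38808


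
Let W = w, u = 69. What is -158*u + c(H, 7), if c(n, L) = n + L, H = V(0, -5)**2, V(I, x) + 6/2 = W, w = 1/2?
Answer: -43555/4 ≈ -10889.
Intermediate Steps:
w = 1/2 ≈ 0.50000
W = 1/2 ≈ 0.50000
V(I, x) = -5/2 (V(I, x) = -3 + 1/2 = -5/2)
H = 25/4 (H = (-5/2)**2 = 25/4 ≈ 6.2500)
c(n, L) = L + n
-158*u + c(H, 7) = -158*69 + (7 + 25/4) = -10902 + 53/4 = -43555/4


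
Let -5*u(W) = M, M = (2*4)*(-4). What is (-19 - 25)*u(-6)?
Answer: -1408/5 ≈ -281.60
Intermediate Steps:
M = -32 (M = 8*(-4) = -32)
u(W) = 32/5 (u(W) = -⅕*(-32) = 32/5)
(-19 - 25)*u(-6) = (-19 - 25)*(32/5) = -44*32/5 = -1408/5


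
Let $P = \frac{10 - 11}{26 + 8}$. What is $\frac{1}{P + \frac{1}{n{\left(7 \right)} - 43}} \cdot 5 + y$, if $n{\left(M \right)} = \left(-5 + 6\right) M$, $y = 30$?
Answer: $- \frac{402}{7} \approx -57.429$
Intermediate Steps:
$P = - \frac{1}{34} \approx -0.029412$
$n{\left(M \right)} = M$ ($n{\left(M \right)} = 1 M = M$)
$\frac{1}{P + \frac{1}{n{\left(7 \right)} - 43}} \cdot 5 + y = \frac{1}{- \frac{1}{34} + \frac{1}{7 - 43}} \cdot 5 + 30 = \frac{1}{- \frac{1}{34} + \frac{1}{-36}} \cdot 5 + 30 = \frac{1}{- \frac{1}{34} - \frac{1}{36}} \cdot 5 + 30 = \frac{1}{- \frac{35}{612}} \cdot 5 + 30 = \left(- \frac{612}{35}\right) 5 + 30 = - \frac{612}{7} + 30 = - \frac{402}{7}$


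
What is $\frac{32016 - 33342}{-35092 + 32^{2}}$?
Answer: $\frac{13}{334} \approx 0.038922$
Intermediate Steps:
$\frac{32016 - 33342}{-35092 + 32^{2}} = - \frac{1326}{-35092 + 1024} = - \frac{1326}{-34068} = \left(-1326\right) \left(- \frac{1}{34068}\right) = \frac{13}{334}$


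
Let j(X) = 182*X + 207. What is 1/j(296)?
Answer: 1/54079 ≈ 1.8491e-5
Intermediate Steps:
j(X) = 207 + 182*X
1/j(296) = 1/(207 + 182*296) = 1/(207 + 53872) = 1/54079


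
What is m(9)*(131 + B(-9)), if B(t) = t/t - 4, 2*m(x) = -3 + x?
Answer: 384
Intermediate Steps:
m(x) = -3/2 + x/2 (m(x) = (-3 + x)/2 = -3/2 + x/2)
B(t) = -3 (B(t) = 1 - 4 = -3)
m(9)*(131 + B(-9)) = (-3/2 + (½)*9)*(131 - 3) = (-3/2 + 9/2)*128 = 3*128 = 384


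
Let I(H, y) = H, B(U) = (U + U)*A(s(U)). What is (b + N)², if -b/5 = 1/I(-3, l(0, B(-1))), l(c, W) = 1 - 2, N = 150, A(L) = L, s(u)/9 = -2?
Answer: 207025/9 ≈ 23003.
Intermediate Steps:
s(u) = -18 (s(u) = 9*(-2) = -18)
B(U) = -36*U (B(U) = (U + U)*(-18) = (2*U)*(-18) = -36*U)
l(c, W) = -1
b = 5/3 (b = -5/(-3) = -5*(-⅓) = 5/3 ≈ 1.6667)
(b + N)² = (5/3 + 150)² = (455/3)² = 207025/9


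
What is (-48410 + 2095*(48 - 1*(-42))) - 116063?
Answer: 24077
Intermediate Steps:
(-48410 + 2095*(48 - 1*(-42))) - 116063 = (-48410 + 2095*(48 + 42)) - 116063 = (-48410 + 2095*90) - 116063 = (-48410 + 188550) - 116063 = 140140 - 116063 = 24077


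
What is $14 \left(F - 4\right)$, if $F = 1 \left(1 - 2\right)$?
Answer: $-70$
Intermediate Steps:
$F = -1$ ($F = 1 \left(-1\right) = -1$)
$14 \left(F - 4\right) = 14 \left(-1 - 4\right) = 14 \left(-5\right) = -70$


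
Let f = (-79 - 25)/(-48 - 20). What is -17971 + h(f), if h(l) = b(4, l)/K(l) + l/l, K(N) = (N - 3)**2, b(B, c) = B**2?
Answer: -11226626/625 ≈ -17963.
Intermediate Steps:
f = 26/17 (f = -104/(-68) = -104*(-1/68) = 26/17 ≈ 1.5294)
K(N) = (-3 + N)**2
h(l) = 1 + 16/(-3 + l)**2 (h(l) = 4**2/((-3 + l)**2) + l/l = 16/(-3 + l)**2 + 1 = 1 + 16/(-3 + l)**2)
-17971 + h(f) = -17971 + (1 + 16/(-3 + 26/17)**2) = -17971 + (1 + 16/(-25/17)**2) = -17971 + (1 + 16*(289/625)) = -17971 + (1 + 4624/625) = -17971 + 5249/625 = -11226626/625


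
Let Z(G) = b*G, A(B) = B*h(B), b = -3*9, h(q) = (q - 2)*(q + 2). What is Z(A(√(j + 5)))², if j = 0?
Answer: 3645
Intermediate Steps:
h(q) = (-2 + q)*(2 + q)
b = -27
A(B) = B*(-4 + B²)
Z(G) = -27*G
Z(A(√(j + 5)))² = (-27*√(0 + 5)*(-4 + (√(0 + 5))²))² = (-27*√5*(-4 + (√5)²))² = (-27*√5*(-4 + 5))² = (-27*√5)² = 3645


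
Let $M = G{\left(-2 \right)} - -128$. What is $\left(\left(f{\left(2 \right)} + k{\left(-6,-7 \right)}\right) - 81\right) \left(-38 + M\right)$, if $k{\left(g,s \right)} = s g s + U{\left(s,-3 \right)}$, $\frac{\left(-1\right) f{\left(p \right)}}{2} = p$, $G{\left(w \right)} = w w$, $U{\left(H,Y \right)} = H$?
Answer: $-36284$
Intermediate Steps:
$G{\left(w \right)} = w^{2}$
$f{\left(p \right)} = - 2 p$
$k{\left(g,s \right)} = s + g s^{2}$ ($k{\left(g,s \right)} = s g s + s = g s s + s = g s^{2} + s = s + g s^{2}$)
$M = 132$ ($M = \left(-2\right)^{2} - -128 = 4 + 128 = 132$)
$\left(\left(f{\left(2 \right)} + k{\left(-6,-7 \right)}\right) - 81\right) \left(-38 + M\right) = \left(\left(\left(-2\right) 2 - 7 \left(1 - -42\right)\right) - 81\right) \left(-38 + 132\right) = \left(\left(-4 - 7 \left(1 + 42\right)\right) - 81\right) 94 = \left(\left(-4 - 301\right) - 81\right) 94 = \left(-305 - 81\right) 94 = \left(-386\right) 94 = -36284$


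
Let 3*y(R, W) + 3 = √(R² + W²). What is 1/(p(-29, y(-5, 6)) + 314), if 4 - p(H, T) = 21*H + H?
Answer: 1/956 ≈ 0.0010460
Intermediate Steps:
y(R, W) = -1 + √(R² + W²)/3
p(H, T) = 4 - 22*H (p(H, T) = 4 - (21*H + H) = 4 - 22*H)
1/(p(-29, y(-5, 6)) + 314) = 1/((4 - 22*(-29)) + 314) = 1/((4 + 638) + 314) = 1/(642 + 314) = 1/956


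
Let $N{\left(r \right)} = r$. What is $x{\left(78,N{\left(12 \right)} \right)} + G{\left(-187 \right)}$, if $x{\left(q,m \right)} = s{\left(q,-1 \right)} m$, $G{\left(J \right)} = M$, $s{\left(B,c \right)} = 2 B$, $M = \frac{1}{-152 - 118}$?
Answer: $\frac{505439}{270} \approx 1872.0$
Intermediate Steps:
$M = - \frac{1}{270}$ ($M = \frac{1}{-270} = - \frac{1}{270} \approx -0.0037037$)
$G{\left(J \right)} = - \frac{1}{270}$
$x{\left(q,m \right)} = 2 m q$ ($x{\left(q,m \right)} = 2 q m = 2 m q$)
$x{\left(78,N{\left(12 \right)} \right)} + G{\left(-187 \right)} = 2 \cdot 12 \cdot 78 - \frac{1}{270} = 1872 - \frac{1}{270} = \frac{505439}{270}$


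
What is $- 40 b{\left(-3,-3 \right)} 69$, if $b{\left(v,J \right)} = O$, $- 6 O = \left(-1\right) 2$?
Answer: $-920$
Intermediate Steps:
$O = \frac{1}{3}$ ($O = - \frac{\left(-1\right) 2}{6} = \left(- \frac{1}{6}\right) \left(-2\right) = \frac{1}{3} \approx 0.33333$)
$b{\left(v,J \right)} = \frac{1}{3}$
$- 40 b{\left(-3,-3 \right)} 69 = \left(-40\right) \frac{1}{3} \cdot 69 = \left(- \frac{40}{3}\right) 69 = -920$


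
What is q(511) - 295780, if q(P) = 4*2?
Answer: -295772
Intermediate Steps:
q(P) = 8
q(511) - 295780 = 8 - 295780 = -295772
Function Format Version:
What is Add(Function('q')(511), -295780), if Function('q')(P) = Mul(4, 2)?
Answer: -295772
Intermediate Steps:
Function('q')(P) = 8
Add(Function('q')(511), -295780) = Add(8, -295780) = -295772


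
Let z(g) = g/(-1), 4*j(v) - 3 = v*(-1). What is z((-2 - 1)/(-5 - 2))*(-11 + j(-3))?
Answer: 57/14 ≈ 4.0714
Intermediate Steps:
j(v) = ¾ - v/4 (j(v) = ¾ + (v*(-1))/4 = ¾ + (-v)/4 = ¾ - v/4)
z(g) = -g (z(g) = g*(-1) = -g)
z((-2 - 1)/(-5 - 2))*(-11 + j(-3)) = (-(-2 - 1)/(-5 - 2))*(-11 + (¾ - ¼*(-3))) = (-(-3)/(-7))*(-11 + (¾ + ¾)) = (-(-3)*(-1)/7)*(-11 + 3/2) = -1*3/7*(-19/2) = -3/7*(-19/2) = 57/14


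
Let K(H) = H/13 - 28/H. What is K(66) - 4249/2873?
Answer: 300899/94809 ≈ 3.1737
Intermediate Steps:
K(H) = -28/H + H/13 (K(H) = H*(1/13) - 28/H = H/13 - 28/H = -28/H + H/13)
K(66) - 4249/2873 = (-28/66 + (1/13)*66) - 4249/2873 = (-28*1/66 + 66/13) - 4249/2873 = (-14/33 + 66/13) - 1*4249/2873 = 1996/429 - 4249/2873 = 300899/94809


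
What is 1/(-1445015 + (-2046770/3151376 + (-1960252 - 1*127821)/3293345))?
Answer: -5189284196360/7498600163514587449 ≈ -6.9203e-7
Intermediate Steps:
1/(-1445015 + (-2046770/3151376 + (-1960252 - 1*127821)/3293345)) = 1/(-1445015 + (-2046770*1/3151376 + (-1960252 - 127821)*(1/3293345))) = 1/(-1445015 + (-1023385/1575688 - 2088073*1/3293345)) = 1/(-1445015 + (-1023385/1575688 - 2088073/3293345)) = 1/(-1445015 - 6660511442049/5189284196360) = 1/(-7498600163514587449/5189284196360) = -5189284196360/7498600163514587449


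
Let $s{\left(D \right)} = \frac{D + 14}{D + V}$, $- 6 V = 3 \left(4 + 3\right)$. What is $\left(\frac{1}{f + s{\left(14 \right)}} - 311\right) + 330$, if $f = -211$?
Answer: $\frac{11872}{625} \approx 18.995$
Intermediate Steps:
$V = - \frac{7}{2}$ ($V = - \frac{3 \left(4 + 3\right)}{6} = - \frac{3 \cdot 7}{6} = \left(- \frac{1}{6}\right) 21 = - \frac{7}{2} \approx -3.5$)
$s{\left(D \right)} = \frac{14 + D}{- \frac{7}{2} + D}$ ($s{\left(D \right)} = \frac{D + 14}{D - \frac{7}{2}} = \frac{14 + D}{- \frac{7}{2} + D}$)
$\left(\frac{1}{f + s{\left(14 \right)}} - 311\right) + 330 = \left(\frac{1}{-211 + \frac{2 \left(14 + 14\right)}{-7 + 2 \cdot 14}} - 311\right) + 330 = \left(\frac{1}{-211 + 2 \frac{1}{-7 + 28} \cdot 28} - 311\right) + 330 = \left(\frac{1}{-211 + 2 \cdot \frac{1}{21} \cdot 28} - 311\right) + 330 = \left(\frac{1}{-211 + \frac{8}{3}} - 311\right) + 330 = \left(\frac{1}{- \frac{625}{3}} - 311\right) + 330 = \left(- \frac{3}{625} - 311\right) + 330 = - \frac{194378}{625} + 330 = \frac{11872}{625}$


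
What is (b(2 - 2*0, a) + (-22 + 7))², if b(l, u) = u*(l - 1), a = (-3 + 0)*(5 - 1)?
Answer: 729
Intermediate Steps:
a = -12 (a = -3*4 = -12)
b(l, u) = u*(-1 + l)
(b(2 - 2*0, a) + (-22 + 7))² = (-12*(-1 + (2 - 2*0)) + (-22 + 7))² = (-12*(-1 + (2 + 0)) - 15)² = (-12*(-1 + 2) - 15)² = (-12*1 - 15)² = (-12 - 15)² = (-27)² = 729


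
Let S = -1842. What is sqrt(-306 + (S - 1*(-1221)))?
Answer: 3*I*sqrt(103) ≈ 30.447*I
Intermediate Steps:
sqrt(-306 + (S - 1*(-1221))) = sqrt(-306 + (-1842 - 1*(-1221))) = sqrt(-306 + (-1842 + 1221)) = sqrt(-306 - 621) = sqrt(-927) = 3*I*sqrt(103)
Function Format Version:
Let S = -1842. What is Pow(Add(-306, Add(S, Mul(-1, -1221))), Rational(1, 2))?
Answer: Mul(3, I, Pow(103, Rational(1, 2))) ≈ Mul(30.447, I)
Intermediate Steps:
Pow(Add(-306, Add(S, Mul(-1, -1221))), Rational(1, 2)) = Pow(Add(-306, Add(-1842, Mul(-1, -1221))), Rational(1, 2)) = Pow(Add(-306, Add(-1842, 1221)), Rational(1, 2)) = Pow(Add(-306, -621), Rational(1, 2)) = Pow(-927, Rational(1, 2)) = Mul(3, I, Pow(103, Rational(1, 2)))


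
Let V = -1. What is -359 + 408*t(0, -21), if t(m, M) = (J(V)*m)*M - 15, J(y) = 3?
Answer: -6479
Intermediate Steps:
t(m, M) = -15 + 3*M*m (t(m, M) = (3*m)*M - 15 = 3*M*m - 15 = -15 + 3*M*m)
-359 + 408*t(0, -21) = -359 + 408*(-15 + 3*(-21)*0) = -359 + 408*(-15 + 0) = -359 + 408*(-15) = -359 - 6120 = -6479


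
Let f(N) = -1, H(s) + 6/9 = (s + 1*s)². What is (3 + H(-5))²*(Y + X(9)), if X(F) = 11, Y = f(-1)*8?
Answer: 94249/3 ≈ 31416.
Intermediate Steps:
H(s) = -⅔ + 4*s² (H(s) = -⅔ + (s + 1*s)² = -⅔ + (s + s)² = -⅔ + (2*s)² = -⅔ + 4*s²)
Y = -8 (Y = -1*8 = -8)
(3 + H(-5))²*(Y + X(9)) = (3 + (-⅔ + 4*(-5)²))²*(-8 + 11) = (3 + (-⅔ + 4*25))²*3 = (3 + (-⅔ + 100))²*3 = (3 + 298/3)²*3 = (307/3)²*3 = (94249/9)*3 = 94249/3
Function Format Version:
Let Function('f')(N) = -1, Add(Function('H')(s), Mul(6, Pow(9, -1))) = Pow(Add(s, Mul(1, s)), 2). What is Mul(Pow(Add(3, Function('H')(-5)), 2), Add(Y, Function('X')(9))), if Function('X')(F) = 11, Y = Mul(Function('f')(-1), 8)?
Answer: Rational(94249, 3) ≈ 31416.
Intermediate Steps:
Function('H')(s) = Add(Rational(-2, 3), Mul(4, Pow(s, 2))) (Function('H')(s) = Add(Rational(-2, 3), Pow(Add(s, Mul(1, s)), 2)) = Add(Rational(-2, 3), Pow(Add(s, s), 2)) = Add(Rational(-2, 3), Pow(Mul(2, s), 2)) = Add(Rational(-2, 3), Mul(4, Pow(s, 2))))
Y = -8 (Y = Mul(-1, 8) = -8)
Mul(Pow(Add(3, Function('H')(-5)), 2), Add(Y, Function('X')(9))) = Mul(Pow(Add(3, Add(Rational(-2, 3), Mul(4, Pow(-5, 2)))), 2), Add(-8, 11)) = Mul(Pow(Add(3, Add(Rational(-2, 3), Mul(4, 25))), 2), 3) = Mul(Pow(Add(3, Add(Rational(-2, 3), 100)), 2), 3) = Mul(Pow(Add(3, Rational(298, 3)), 2), 3) = Mul(Pow(Rational(307, 3), 2), 3) = Mul(Rational(94249, 9), 3) = Rational(94249, 3)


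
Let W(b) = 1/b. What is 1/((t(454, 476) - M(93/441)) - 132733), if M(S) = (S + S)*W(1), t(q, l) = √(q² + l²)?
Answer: -2868236511/380701496505541 - 43218*√108173/380701496505541 ≈ -7.5714e-6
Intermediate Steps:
W(b) = 1/b
t(q, l) = √(l² + q²)
M(S) = 2*S (M(S) = (S + S)/1 = (2*S)*1 = 2*S)
1/((t(454, 476) - M(93/441)) - 132733) = 1/((√(476² + 454²) - 2*93/441) - 132733) = 1/((√(226576 + 206116) - 2*93*(1/441)) - 132733) = 1/((√432692 - 2*31/147) - 132733) = 1/((2*√108173 - 1*62/147) - 132733) = 1/((2*√108173 - 62/147) - 132733) = 1/((-62/147 + 2*√108173) - 132733) = 1/(-19511813/147 + 2*√108173)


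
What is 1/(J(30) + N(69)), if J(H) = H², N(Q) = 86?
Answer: 1/986 ≈ 0.0010142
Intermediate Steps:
1/(J(30) + N(69)) = 1/(30² + 86) = 1/(900 + 86) = 1/986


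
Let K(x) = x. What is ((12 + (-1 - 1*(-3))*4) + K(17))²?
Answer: 1369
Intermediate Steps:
((12 + (-1 - 1*(-3))*4) + K(17))² = ((12 + (-1 - 1*(-3))*4) + 17)² = ((12 + (-1 + 3)*4) + 17)² = ((12 + 2*4) + 17)² = ((12 + 8) + 17)² = (20 + 17)² = 37² = 1369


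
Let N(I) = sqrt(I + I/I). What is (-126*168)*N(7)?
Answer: -42336*sqrt(2) ≈ -59872.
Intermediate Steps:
N(I) = sqrt(1 + I) (N(I) = sqrt(I + 1) = sqrt(1 + I))
(-126*168)*N(7) = (-126*168)*sqrt(1 + 7) = -42336*sqrt(2)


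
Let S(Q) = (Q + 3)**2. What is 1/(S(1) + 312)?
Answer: 1/328 ≈ 0.0030488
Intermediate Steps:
S(Q) = (3 + Q)**2
1/(S(1) + 312) = 1/((3 + 1)**2 + 312) = 1/(4**2 + 312) = 1/(16 + 312) = 1/328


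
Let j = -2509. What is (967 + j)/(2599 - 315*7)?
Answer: -771/197 ≈ -3.9137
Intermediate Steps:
(967 + j)/(2599 - 315*7) = (967 - 2509)/(2599 - 315*7) = -1542/(2599 - 2205) = -1542/394 = -1542*1/394 = -771/197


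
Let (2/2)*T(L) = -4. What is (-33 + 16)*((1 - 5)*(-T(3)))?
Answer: 272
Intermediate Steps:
T(L) = -4
(-33 + 16)*((1 - 5)*(-T(3))) = (-33 + 16)*((1 - 5)*(-1*(-4))) = -(-68)*4 = -17*(-16) = 272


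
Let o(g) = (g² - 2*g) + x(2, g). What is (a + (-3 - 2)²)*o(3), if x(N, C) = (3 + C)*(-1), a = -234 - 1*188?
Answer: 1191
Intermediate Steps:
a = -422 (a = -234 - 188 = -422)
x(N, C) = -3 - C
o(g) = -3 + g² - 3*g (o(g) = (g² - 2*g) + (-3 - g) = -3 + g² - 3*g)
(a + (-3 - 2)²)*o(3) = (-422 + (-3 - 2)²)*(-3 + 3² - 3*3) = (-422 + (-5)²)*(-3 + 9 - 9) = (-422 + 25)*(-3) = -397*(-3) = 1191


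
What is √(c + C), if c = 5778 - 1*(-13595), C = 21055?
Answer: 6*√1123 ≈ 201.07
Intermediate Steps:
c = 19373 (c = 5778 + 13595 = 19373)
√(c + C) = √(19373 + 21055) = √40428 = 6*√1123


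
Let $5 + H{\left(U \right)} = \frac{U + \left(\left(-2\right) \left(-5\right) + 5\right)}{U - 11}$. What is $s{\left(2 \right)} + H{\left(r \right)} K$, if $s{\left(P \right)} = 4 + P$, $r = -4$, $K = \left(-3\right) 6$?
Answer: $\frac{546}{5} \approx 109.2$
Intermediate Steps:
$K = -18$
$H{\left(U \right)} = -5 + \frac{15 + U}{-11 + U}$ ($H{\left(U \right)} = -5 + \frac{U + \left(\left(-2\right) \left(-5\right) + 5\right)}{U - 11} = -5 + \frac{U + \left(10 + 5\right)}{-11 + U} = -5 + \frac{U + 15}{-11 + U} = -5 + \frac{15 + U}{-11 + U}$)
$s{\left(2 \right)} + H{\left(r \right)} K = \left(4 + 2\right) + \frac{2 \left(35 - -8\right)}{-11 - 4} \left(-18\right) = 6 + \frac{2 \left(35 + 8\right)}{-15} \left(-18\right) = 6 + 2 \left(- \frac{1}{15}\right) 43 \left(-18\right) = 6 - - \frac{516}{5} = 6 + \frac{516}{5} = \frac{546}{5}$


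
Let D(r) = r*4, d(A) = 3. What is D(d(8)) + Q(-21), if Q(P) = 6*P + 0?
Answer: -114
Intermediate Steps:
Q(P) = 6*P
D(r) = 4*r
D(d(8)) + Q(-21) = 4*3 + 6*(-21) = 12 - 126 = -114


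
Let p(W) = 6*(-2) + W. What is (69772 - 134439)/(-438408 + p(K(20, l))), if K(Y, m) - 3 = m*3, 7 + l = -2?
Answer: 64667/438444 ≈ 0.14749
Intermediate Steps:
l = -9 (l = -7 - 2 = -9)
K(Y, m) = 3 + 3*m (K(Y, m) = 3 + m*3 = 3 + 3*m)
p(W) = -12 + W
(69772 - 134439)/(-438408 + p(K(20, l))) = (69772 - 134439)/(-438408 + (-12 + (3 + 3*(-9)))) = -64667/(-438408 + (-12 + (3 - 27))) = -64667/(-438408 + (-12 - 24)) = -64667/(-438408 - 36) = -64667/(-438444) = -64667*(-1/438444) = 64667/438444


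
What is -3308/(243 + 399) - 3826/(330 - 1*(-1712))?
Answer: -2302807/327741 ≈ -7.0263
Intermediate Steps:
-3308/(243 + 399) - 3826/(330 - 1*(-1712)) = -3308/642 - 3826/(330 + 1712) = -3308*1/642 - 3826/2042 = -1654/321 - 3826*1/2042 = -1654/321 - 1913/1021 = -2302807/327741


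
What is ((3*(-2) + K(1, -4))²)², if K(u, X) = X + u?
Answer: 6561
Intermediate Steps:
((3*(-2) + K(1, -4))²)² = ((3*(-2) + (-4 + 1))²)² = ((-6 - 3)²)² = ((-9)²)² = 81² = 6561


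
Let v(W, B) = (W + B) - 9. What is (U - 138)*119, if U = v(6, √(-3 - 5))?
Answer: -16779 + 238*I*√2 ≈ -16779.0 + 336.58*I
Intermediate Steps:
v(W, B) = -9 + B + W (v(W, B) = (B + W) - 9 = -9 + B + W)
U = -3 + 2*I*√2 (U = -9 + √(-3 - 5) + 6 = -9 + √(-8) + 6 = -9 + 2*I*√2 + 6 = -3 + 2*I*√2 ≈ -3.0 + 2.8284*I)
(U - 138)*119 = ((-3 + 2*I*√2) - 138)*119 = (-141 + 2*I*√2)*119 = -16779 + 238*I*√2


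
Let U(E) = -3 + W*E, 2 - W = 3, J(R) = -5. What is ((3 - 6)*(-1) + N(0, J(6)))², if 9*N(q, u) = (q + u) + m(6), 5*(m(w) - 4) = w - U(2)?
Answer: 2209/225 ≈ 9.8178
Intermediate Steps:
W = -1 (W = 2 - 1*3 = 2 - 3 = -1)
U(E) = -3 - E
m(w) = 5 + w/5 (m(w) = 4 + (w - (-3 - 1*2))/5 = 4 + (w - (-3 - 2))/5 = 4 + (w - 1*(-5))/5 = 4 + (w + 5)/5 = 4 + (5 + w)/5 = 4 + (1 + w/5) = 5 + w/5)
N(q, u) = 31/45 + q/9 + u/9 (N(q, u) = ((q + u) + (5 + (⅕)*6))/9 = ((q + u) + (5 + 6/5))/9 = ((q + u) + 31/5)/9 = (31/5 + q + u)/9 = 31/45 + q/9 + u/9)
((3 - 6)*(-1) + N(0, J(6)))² = ((3 - 6)*(-1) + (31/45 + (⅑)*0 + (⅑)*(-5)))² = (-3*(-1) + (31/45 + 0 - 5/9))² = (3 + 2/15)² = (47/15)² = 2209/225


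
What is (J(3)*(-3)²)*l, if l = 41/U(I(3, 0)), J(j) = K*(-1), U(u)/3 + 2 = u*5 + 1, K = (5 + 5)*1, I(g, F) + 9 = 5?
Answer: 410/7 ≈ 58.571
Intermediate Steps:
I(g, F) = -4 (I(g, F) = -9 + 5 = -4)
K = 10 (K = 10*1 = 10)
U(u) = -3 + 15*u (U(u) = -6 + 3*(u*5 + 1) = -6 + 3*(5*u + 1) = -6 + 3*(1 + 5*u) = -6 + (3 + 15*u) = -3 + 15*u)
J(j) = -10 (J(j) = 10*(-1) = -10)
l = -41/63 (l = 41/(-3 + 15*(-4)) = 41/(-3 - 60) = 41/(-63) = 41*(-1/63) = -41/63 ≈ -0.65079)
(J(3)*(-3)²)*l = -10*(-3)²*(-41/63) = -10*9*(-41/63) = -90*(-41/63) = 410/7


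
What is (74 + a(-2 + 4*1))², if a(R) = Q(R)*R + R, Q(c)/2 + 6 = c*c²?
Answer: 7056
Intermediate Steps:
Q(c) = -12 + 2*c³ (Q(c) = -12 + 2*(c*c²) = -12 + 2*c³)
a(R) = R + R*(-12 + 2*R³) (a(R) = (-12 + 2*R³)*R + R = R*(-12 + 2*R³) + R = R + R*(-12 + 2*R³))
(74 + a(-2 + 4*1))² = (74 + (-2 + 4*1)*(-11 + 2*(-2 + 4*1)³))² = (74 + (-2 + 4)*(-11 + 2*(-2 + 4)³))² = (74 + 2*(-11 + 2*2³))² = (74 + 2*(-11 + 2*8))² = (74 + 2*(-11 + 16))² = (74 + 2*5)² = (74 + 10)² = 84² = 7056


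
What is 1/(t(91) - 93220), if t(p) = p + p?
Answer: -1/93038 ≈ -1.0748e-5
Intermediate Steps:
t(p) = 2*p
1/(t(91) - 93220) = 1/(2*91 - 93220) = 1/(182 - 93220) = 1/(-93038) = -1/93038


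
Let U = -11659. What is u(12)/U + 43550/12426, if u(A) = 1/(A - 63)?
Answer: 1438624132/410478413 ≈ 3.5047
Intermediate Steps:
u(A) = 1/(-63 + A)
u(12)/U + 43550/12426 = 1/((-63 + 12)*(-11659)) + 43550/12426 = -1/11659/(-51) + 43550*(1/12426) = -1/51*(-1/11659) + 21775/6213 = 1/594609 + 21775/6213 = 1438624132/410478413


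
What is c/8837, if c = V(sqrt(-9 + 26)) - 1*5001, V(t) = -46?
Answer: -5047/8837 ≈ -0.57112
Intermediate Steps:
c = -5047 (c = -46 - 1*5001 = -46 - 5001 = -5047)
c/8837 = -5047/8837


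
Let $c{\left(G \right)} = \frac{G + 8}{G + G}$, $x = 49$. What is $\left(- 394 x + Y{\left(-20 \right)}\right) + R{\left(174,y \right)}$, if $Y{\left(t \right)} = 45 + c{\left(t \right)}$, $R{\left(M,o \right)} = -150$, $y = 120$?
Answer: $- \frac{194107}{10} \approx -19411.0$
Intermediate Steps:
$c{\left(G \right)} = \frac{8 + G}{2 G}$
$Y{\left(t \right)} = 45 + \frac{8 + t}{2 t}$
$\left(- 394 x + Y{\left(-20 \right)}\right) + R{\left(174,y \right)} = \left(\left(-394\right) 49 + \left(\frac{91}{2} + \frac{4}{-20}\right)\right) - 150 = \left(-19306 + \left(\frac{91}{2} + 4 \left(- \frac{1}{20}\right)\right)\right) - 150 = \left(-19306 + \left(\frac{91}{2} - \frac{1}{5}\right)\right) - 150 = \left(-19306 + \frac{453}{10}\right) - 150 = - \frac{192607}{10} - 150 = - \frac{194107}{10}$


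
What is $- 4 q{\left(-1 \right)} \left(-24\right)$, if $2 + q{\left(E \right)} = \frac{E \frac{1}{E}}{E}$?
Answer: $-288$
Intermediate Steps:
$q{\left(E \right)} = -2 + \frac{1}{E}$ ($q{\left(E \right)} = -2 + \frac{E \frac{1}{E}}{E} = -2 + 1 \frac{1}{E} = -2 + \frac{1}{E}$)
$- 4 q{\left(-1 \right)} \left(-24\right) = - 4 \left(-2 + \frac{1}{-1}\right) \left(-24\right) = - 4 \left(-2 - 1\right) \left(-24\right) = \left(-4\right) \left(-3\right) \left(-24\right) = 12 \left(-24\right) = -288$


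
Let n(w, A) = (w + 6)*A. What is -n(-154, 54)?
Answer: 7992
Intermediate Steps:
n(w, A) = A*(6 + w) (n(w, A) = (6 + w)*A = A*(6 + w))
-n(-154, 54) = -54*(6 - 154) = -54*(-148) = -1*(-7992) = 7992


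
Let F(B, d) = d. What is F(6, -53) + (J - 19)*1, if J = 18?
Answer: -54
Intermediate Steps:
F(6, -53) + (J - 19)*1 = -53 + (18 - 19)*1 = -53 - 1*1 = -53 - 1 = -54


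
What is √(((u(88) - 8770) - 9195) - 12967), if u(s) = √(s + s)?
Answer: 2*√(-7733 + √11) ≈ 175.84*I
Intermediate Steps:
u(s) = √2*√s (u(s) = √(2*s) = √2*√s)
√(((u(88) - 8770) - 9195) - 12967) = √(((√2*√88 - 8770) - 9195) - 12967) = √(((√2*(2*√22) - 8770) - 9195) - 12967) = √(((4*√11 - 8770) - 9195) - 12967) = √(((-8770 + 4*√11) - 9195) - 12967) = √((-17965 + 4*√11) - 12967) = √(-30932 + 4*√11)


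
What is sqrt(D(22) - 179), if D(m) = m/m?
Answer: I*sqrt(178) ≈ 13.342*I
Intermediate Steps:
D(m) = 1
sqrt(D(22) - 179) = sqrt(1 - 179) = sqrt(-178) = I*sqrt(178)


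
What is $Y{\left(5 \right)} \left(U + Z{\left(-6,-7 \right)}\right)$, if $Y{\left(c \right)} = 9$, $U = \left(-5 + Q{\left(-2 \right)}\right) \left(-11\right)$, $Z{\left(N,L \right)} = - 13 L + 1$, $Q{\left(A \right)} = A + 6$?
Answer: $927$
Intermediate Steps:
$Q{\left(A \right)} = 6 + A$
$Z{\left(N,L \right)} = 1 - 13 L$
$U = 11$ ($U = \left(-5 + \left(6 - 2\right)\right) \left(-11\right) = \left(-5 + 4\right) \left(-11\right) = \left(-1\right) \left(-11\right) = 11$)
$Y{\left(5 \right)} \left(U + Z{\left(-6,-7 \right)}\right) = 9 \left(11 + \left(1 - -91\right)\right) = 9 \left(11 + \left(1 + 91\right)\right) = 9 \left(11 + 92\right) = 9 \cdot 103 = 927$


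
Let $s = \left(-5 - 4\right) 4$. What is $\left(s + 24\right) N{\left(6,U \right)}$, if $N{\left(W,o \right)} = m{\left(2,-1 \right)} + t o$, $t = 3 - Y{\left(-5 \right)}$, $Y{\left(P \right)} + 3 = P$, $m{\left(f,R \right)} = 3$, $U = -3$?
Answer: $360$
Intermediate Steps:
$Y{\left(P \right)} = -3 + P$
$t = 11$ ($t = 3 - \left(-3 - 5\right) = 3 - -8 = 3 + 8 = 11$)
$N{\left(W,o \right)} = 3 + 11 o$
$s = -36$ ($s = \left(-9\right) 4 = -36$)
$\left(s + 24\right) N{\left(6,U \right)} = \left(-36 + 24\right) \left(3 + 11 \left(-3\right)\right) = - 12 \left(3 - 33\right) = \left(-12\right) \left(-30\right) = 360$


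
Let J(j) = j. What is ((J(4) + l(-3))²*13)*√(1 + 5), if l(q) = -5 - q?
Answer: 52*√6 ≈ 127.37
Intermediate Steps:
((J(4) + l(-3))²*13)*√(1 + 5) = ((4 + (-5 - 1*(-3)))²*13)*√(1 + 5) = ((4 + (-5 + 3))²*13)*√6 = ((4 - 2)²*13)*√6 = (2²*13)*√6 = (4*13)*√6 = 52*√6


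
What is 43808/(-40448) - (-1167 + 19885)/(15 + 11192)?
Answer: -5571705/2023664 ≈ -2.7533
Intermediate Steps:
43808/(-40448) - (-1167 + 19885)/(15 + 11192) = 43808*(-1/40448) - 18718/11207 = -1369/1264 - 18718/11207 = -1369/1264 - 1*2674/1601 = -1369/1264 - 2674/1601 = -5571705/2023664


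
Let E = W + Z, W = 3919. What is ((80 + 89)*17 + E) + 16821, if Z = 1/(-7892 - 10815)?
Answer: 441728390/18707 ≈ 23613.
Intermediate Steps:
Z = -1/18707 (Z = 1/(-18707) = -1/18707 ≈ -5.3456e-5)
E = 73312732/18707 (E = 3919 - 1/18707 = 73312732/18707 ≈ 3919.0)
((80 + 89)*17 + E) + 16821 = ((80 + 89)*17 + 73312732/18707) + 16821 = (169*17 + 73312732/18707) + 16821 = (2873 + 73312732/18707) + 16821 = 127057943/18707 + 16821 = 441728390/18707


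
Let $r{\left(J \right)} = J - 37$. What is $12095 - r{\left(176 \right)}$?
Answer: $11956$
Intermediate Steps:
$r{\left(J \right)} = -37 + J$
$12095 - r{\left(176 \right)} = 12095 - \left(-37 + 176\right) = 12095 - 139 = 11956$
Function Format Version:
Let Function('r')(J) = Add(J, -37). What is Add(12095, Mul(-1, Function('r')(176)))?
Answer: 11956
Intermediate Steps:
Function('r')(J) = Add(-37, J)
Add(12095, Mul(-1, Function('r')(176))) = Add(12095, Mul(-1, Add(-37, 176))) = Add(12095, Mul(-1, 139)) = Add(12095, -139) = 11956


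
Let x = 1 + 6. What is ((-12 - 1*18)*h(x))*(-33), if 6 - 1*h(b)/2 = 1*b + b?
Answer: -15840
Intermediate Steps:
x = 7
h(b) = 12 - 4*b (h(b) = 12 - 2*(1*b + b) = 12 - 2*(b + b) = 12 - 4*b)
((-12 - 1*18)*h(x))*(-33) = ((-12 - 1*18)*(12 - 4*7))*(-33) = ((-12 - 18)*(12 - 28))*(-33) = -30*(-16)*(-33) = 480*(-33) = -15840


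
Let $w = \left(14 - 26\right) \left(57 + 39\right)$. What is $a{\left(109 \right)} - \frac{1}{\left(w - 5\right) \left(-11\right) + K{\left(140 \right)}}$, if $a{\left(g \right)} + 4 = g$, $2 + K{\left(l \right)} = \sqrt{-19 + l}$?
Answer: $\frac{1337279}{12736} \approx 105.0$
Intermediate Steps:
$K{\left(l \right)} = -2 + \sqrt{-19 + l}$
$a{\left(g \right)} = -4 + g$
$w = -1152$ ($w = \left(-12\right) 96 = -1152$)
$a{\left(109 \right)} - \frac{1}{\left(w - 5\right) \left(-11\right) + K{\left(140 \right)}} = \left(-4 + 109\right) - \frac{1}{\left(-1152 - 5\right) \left(-11\right) - \left(2 - \sqrt{-19 + 140}\right)} = 105 - \frac{1}{\left(-1157\right) \left(-11\right) - \left(2 - \sqrt{121}\right)} = 105 - \frac{1}{12727 + \left(-2 + 11\right)} = 105 - \frac{1}{12727 + 9} = 105 - \frac{1}{12736} = \frac{1337279}{12736}$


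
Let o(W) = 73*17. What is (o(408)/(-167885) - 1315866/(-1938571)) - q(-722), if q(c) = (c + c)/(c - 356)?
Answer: -117203922591209/175421318868565 ≈ -0.66813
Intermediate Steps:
o(W) = 1241
q(c) = 2*c/(-356 + c) (q(c) = (2*c)/(-356 + c) = 2*c/(-356 + c))
(o(408)/(-167885) - 1315866/(-1938571)) - q(-722) = (1241/(-167885) - 1315866/(-1938571)) - 2*(-722)/(-356 - 722) = (1241*(-1/167885) - 1315866*(-1/1938571)) - 2*(-722)/(-1078) = (-1241/167885 + 1315866/1938571) - 2*(-722)*(-1)/1078 = 218508396799/325456992335 - 1*722/539 = 218508396799/325456992335 - 722/539 = -117203922591209/175421318868565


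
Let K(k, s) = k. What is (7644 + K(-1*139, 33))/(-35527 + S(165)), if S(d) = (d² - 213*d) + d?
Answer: -395/2278 ≈ -0.17340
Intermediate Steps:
S(d) = d² - 212*d
(7644 + K(-1*139, 33))/(-35527 + S(165)) = (7644 - 1*139)/(-35527 + 165*(-212 + 165)) = (7644 - 139)/(-35527 + 165*(-47)) = 7505/(-35527 - 7755) = 7505/(-43282) = 7505*(-1/43282) = -395/2278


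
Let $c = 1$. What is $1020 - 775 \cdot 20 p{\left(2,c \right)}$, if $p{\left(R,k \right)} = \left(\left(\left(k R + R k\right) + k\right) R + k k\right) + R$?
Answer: $-200480$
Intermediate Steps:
$p{\left(R,k \right)} = R + k^{2} + R \left(k + 2 R k\right)$ ($p{\left(R,k \right)} = \left(\left(\left(R k + R k\right) + k\right) R + k^{2}\right) + R = \left(\left(2 R k + k\right) R + k^{2}\right) + R = \left(\left(k + 2 R k\right) R + k^{2}\right) + R = \left(R \left(k + 2 R k\right) + k^{2}\right) + R = \left(k^{2} + R \left(k + 2 R k\right)\right) + R = R + k^{2} + R \left(k + 2 R k\right)$)
$1020 - 775 \cdot 20 p{\left(2,c \right)} = 1020 - 775 \cdot 20 \left(2 + 1^{2} + 2 \cdot 1 + 2 \cdot 1 \cdot 2^{2}\right) = 1020 - 775 \cdot 20 \left(2 + 1 + 2 + 2 \cdot 1 \cdot 4\right) = 1020 - 775 \cdot 20 \left(2 + 1 + 2 + 8\right) = 1020 - 775 \cdot 20 \cdot 13 = 1020 - 201500 = -200480$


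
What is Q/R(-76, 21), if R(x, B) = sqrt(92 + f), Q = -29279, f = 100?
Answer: -29279*sqrt(3)/24 ≈ -2113.0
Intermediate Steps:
R(x, B) = 8*sqrt(3) (R(x, B) = sqrt(92 + 100) = sqrt(192) = 8*sqrt(3))
Q/R(-76, 21) = -29279*sqrt(3)/24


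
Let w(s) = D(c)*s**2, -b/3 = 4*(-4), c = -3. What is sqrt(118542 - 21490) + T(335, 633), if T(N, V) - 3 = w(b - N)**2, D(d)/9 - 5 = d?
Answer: 2198227300167 + 2*sqrt(24263) ≈ 2.1982e+12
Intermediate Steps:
D(d) = 45 + 9*d
b = 48 (b = -12*(-4) = -3*(-16) = 48)
w(s) = 18*s**2 (w(s) = (45 + 9*(-3))*s**2 = (45 - 27)*s**2 = 18*s**2)
T(N, V) = 3 + 324*(48 - N)**4 (T(N, V) = 3 + (18*(48 - N)**2)**2 = 3 + 324*(48 - N)**4)
sqrt(118542 - 21490) + T(335, 633) = sqrt(118542 - 21490) + (3 + 324*(-48 + 335)**4) = sqrt(97052) + (3 + 324*287**4) = 2*sqrt(24263) + (3 + 324*6784652161) = 2*sqrt(24263) + (3 + 2198227300164) = 2*sqrt(24263) + 2198227300167 = 2198227300167 + 2*sqrt(24263)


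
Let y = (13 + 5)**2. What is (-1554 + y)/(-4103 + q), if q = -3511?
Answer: 205/1269 ≈ 0.16154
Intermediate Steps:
y = 324 (y = 18**2 = 324)
(-1554 + y)/(-4103 + q) = (-1554 + 324)/(-4103 - 3511) = -1230/(-7614) = -1230*(-1/7614) = 205/1269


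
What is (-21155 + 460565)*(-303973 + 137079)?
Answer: -73334892540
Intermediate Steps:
(-21155 + 460565)*(-303973 + 137079) = 439410*(-166894) = -73334892540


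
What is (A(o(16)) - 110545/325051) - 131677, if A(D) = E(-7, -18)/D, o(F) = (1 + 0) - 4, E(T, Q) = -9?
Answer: -42800875919/325051 ≈ -1.3167e+5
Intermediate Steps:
o(F) = -3 (o(F) = 1 - 4 = -3)
A(D) = -9/D
(A(o(16)) - 110545/325051) - 131677 = (-9/(-3) - 110545/325051) - 131677 = (-9*(-⅓) - 110545*1/325051) - 131677 = (3 - 110545/325051) - 131677 = 864608/325051 - 131677 = -42800875919/325051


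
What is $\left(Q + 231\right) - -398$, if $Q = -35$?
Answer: $594$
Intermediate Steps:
$\left(Q + 231\right) - -398 = \left(-35 + 231\right) - -398 = 196 + 398 = 594$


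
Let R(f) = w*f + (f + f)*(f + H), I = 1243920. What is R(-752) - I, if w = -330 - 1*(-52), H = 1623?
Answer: -2344848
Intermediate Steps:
w = -278 (w = -330 + 52 = -278)
R(f) = -278*f + 2*f*(1623 + f) (R(f) = -278*f + (f + f)*(f + 1623) = -278*f + (2*f)*(1623 + f) = -278*f + 2*f*(1623 + f))
R(-752) - I = 2*(-752)*(1484 - 752) - 1*1243920 = 2*(-752)*732 - 1243920 = -1100928 - 1243920 = -2344848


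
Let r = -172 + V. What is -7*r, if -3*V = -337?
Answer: 1253/3 ≈ 417.67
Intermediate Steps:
V = 337/3 (V = -⅓*(-337) = 337/3 ≈ 112.33)
r = -179/3 (r = -172 + 337/3 = -179/3 ≈ -59.667)
-7*r = -7*(-179/3) = 1253/3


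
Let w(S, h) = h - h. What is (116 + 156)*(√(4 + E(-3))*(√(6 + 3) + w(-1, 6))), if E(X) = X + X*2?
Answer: 816*I*√5 ≈ 1824.6*I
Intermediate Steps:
E(X) = 3*X (E(X) = X + 2*X = 3*X)
w(S, h) = 0
(116 + 156)*(√(4 + E(-3))*(√(6 + 3) + w(-1, 6))) = (116 + 156)*(√(4 + 3*(-3))*(√(6 + 3) + 0)) = 272*(√(4 - 9)*(√9 + 0)) = 272*(√(-5)*(3 + 0)) = 272*((I*√5)*3) = 272*(3*I*√5) = 816*I*√5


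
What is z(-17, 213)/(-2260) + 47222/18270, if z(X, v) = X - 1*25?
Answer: 767779/294930 ≈ 2.6033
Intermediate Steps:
z(X, v) = -25 + X (z(X, v) = X - 25 = -25 + X)
z(-17, 213)/(-2260) + 47222/18270 = (-25 - 17)/(-2260) + 47222/18270 = -42*(-1/2260) + 47222*(1/18270) = 21/1130 + 3373/1305 = 767779/294930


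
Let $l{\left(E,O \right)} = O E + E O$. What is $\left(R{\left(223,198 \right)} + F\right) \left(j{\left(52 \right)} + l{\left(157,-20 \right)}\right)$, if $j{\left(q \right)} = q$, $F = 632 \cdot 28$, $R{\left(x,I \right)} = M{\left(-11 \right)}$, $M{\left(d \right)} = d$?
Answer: $-110142180$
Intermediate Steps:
$l{\left(E,O \right)} = 2 E O$ ($l{\left(E,O \right)} = E O + E O = 2 E O$)
$R{\left(x,I \right)} = -11$
$F = 17696$
$\left(R{\left(223,198 \right)} + F\right) \left(j{\left(52 \right)} + l{\left(157,-20 \right)}\right) = \left(-11 + 17696\right) \left(52 + 2 \cdot 157 \left(-20\right)\right) = 17685 \left(52 - 6280\right) = 17685 \left(-6228\right) = -110142180$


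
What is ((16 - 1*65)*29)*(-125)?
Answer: 177625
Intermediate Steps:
((16 - 1*65)*29)*(-125) = ((16 - 65)*29)*(-125) = -49*29*(-125) = -1421*(-125) = 177625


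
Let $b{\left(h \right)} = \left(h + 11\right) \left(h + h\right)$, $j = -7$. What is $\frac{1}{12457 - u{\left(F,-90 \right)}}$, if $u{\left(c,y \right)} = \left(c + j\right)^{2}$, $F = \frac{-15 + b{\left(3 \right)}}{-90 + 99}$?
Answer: $\frac{9}{112109} \approx 8.0279 \cdot 10^{-5}$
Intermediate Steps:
$b{\left(h \right)} = 2 h \left(11 + h\right)$ ($b{\left(h \right)} = \left(11 + h\right) 2 h = 2 h \left(11 + h\right)$)
$F = \frac{23}{3}$ ($F = \frac{-15 + 2 \cdot 3 \left(11 + 3\right)}{-90 + 99} = \frac{-15 + 2 \cdot 3 \cdot 14}{9} = \left(-15 + 84\right) \frac{1}{9} = 69 \cdot \frac{1}{9} = \frac{23}{3} \approx 7.6667$)
$u{\left(c,y \right)} = \left(-7 + c\right)^{2}$ ($u{\left(c,y \right)} = \left(c - 7\right)^{2} = \left(-7 + c\right)^{2}$)
$\frac{1}{12457 - u{\left(F,-90 \right)}} = \frac{1}{12457 - \left(-7 + \frac{23}{3}\right)^{2}} = \frac{1}{12457 - \left(\frac{2}{3}\right)^{2}} = \frac{1}{12457 - \frac{4}{9}} = \frac{1}{\frac{112109}{9}} = \frac{9}{112109}$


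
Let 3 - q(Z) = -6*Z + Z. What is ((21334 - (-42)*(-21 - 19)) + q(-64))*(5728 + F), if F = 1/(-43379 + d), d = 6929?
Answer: 4037287127863/36450 ≈ 1.1076e+8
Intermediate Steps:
q(Z) = 3 + 5*Z (q(Z) = 3 - (-6*Z + Z) = 3 - (-5)*Z = 3 + 5*Z)
F = -1/36450 (F = 1/(-43379 + 6929) = 1/(-36450) = -1/36450 ≈ -2.7435e-5)
((21334 - (-42)*(-21 - 19)) + q(-64))*(5728 + F) = ((21334 - (-42)*(-21 - 19)) + (3 + 5*(-64)))*(5728 - 1/36450) = ((21334 - (-42)*(-40)) + (3 - 320))*(208785599/36450) = ((21334 - 1*1680) - 317)*(208785599/36450) = ((21334 - 1680) - 317)*(208785599/36450) = (19654 - 317)*(208785599/36450) = 19337*(208785599/36450) = 4037287127863/36450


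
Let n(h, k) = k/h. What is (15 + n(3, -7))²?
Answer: 1444/9 ≈ 160.44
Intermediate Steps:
(15 + n(3, -7))² = (15 - 7/3)² = (38/3)² = 1444/9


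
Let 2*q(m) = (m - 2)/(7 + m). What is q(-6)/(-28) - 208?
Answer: -1455/7 ≈ -207.86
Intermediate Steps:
q(m) = (-2 + m)/(2*(7 + m)) (q(m) = ((m - 2)/(7 + m))/2 = ((-2 + m)/(7 + m))/2 = (-2 + m)/(2*(7 + m)))
q(-6)/(-28) - 208 = ((-2 - 6)/(2*(7 - 6)))/(-28) - 208 = -(-8)/(56*1) - 208 = -(-8)/56 - 208 = -1/28*(-4) - 208 = 1/7 - 208 = -1455/7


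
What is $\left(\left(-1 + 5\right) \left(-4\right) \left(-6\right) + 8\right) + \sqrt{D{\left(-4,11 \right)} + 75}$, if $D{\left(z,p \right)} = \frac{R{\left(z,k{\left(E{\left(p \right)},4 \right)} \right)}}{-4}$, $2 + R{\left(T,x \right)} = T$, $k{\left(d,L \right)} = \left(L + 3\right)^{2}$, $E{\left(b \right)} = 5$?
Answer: $104 + \frac{3 \sqrt{34}}{2} \approx 112.75$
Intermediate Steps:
$k{\left(d,L \right)} = \left(3 + L\right)^{2}$
$R{\left(T,x \right)} = -2 + T$
$D{\left(z,p \right)} = \frac{1}{2} - \frac{z}{4}$ ($D{\left(z,p \right)} = \frac{-2 + z}{-4} = \left(-2 + z\right) \left(- \frac{1}{4}\right) = \frac{1}{2} - \frac{z}{4}$)
$\left(\left(-1 + 5\right) \left(-4\right) \left(-6\right) + 8\right) + \sqrt{D{\left(-4,11 \right)} + 75} = \left(\left(-1 + 5\right) \left(-4\right) \left(-6\right) + 8\right) + \sqrt{\left(\frac{1}{2} - -1\right) + 75} = \left(4 \left(-4\right) \left(-6\right) + 8\right) + \sqrt{\left(\frac{1}{2} + 1\right) + 75} = \left(\left(-16\right) \left(-6\right) + 8\right) + \sqrt{\frac{3}{2} + 75} = \left(96 + 8\right) + \sqrt{\frac{153}{2}} = 104 + \frac{3 \sqrt{34}}{2}$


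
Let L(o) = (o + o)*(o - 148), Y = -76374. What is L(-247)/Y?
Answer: -97565/38187 ≈ -2.5549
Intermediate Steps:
L(o) = 2*o*(-148 + o) (L(o) = (2*o)*(-148 + o) = 2*o*(-148 + o))
L(-247)/Y = (2*(-247)*(-148 - 247))/(-76374) = (2*(-247)*(-395))*(-1/76374) = 195130*(-1/76374) = -97565/38187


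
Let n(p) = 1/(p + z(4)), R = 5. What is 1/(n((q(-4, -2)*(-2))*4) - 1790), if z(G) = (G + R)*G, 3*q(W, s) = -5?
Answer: -148/264917 ≈ -0.00055867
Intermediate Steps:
q(W, s) = -5/3 (q(W, s) = (⅓)*(-5) = -5/3)
z(G) = G*(5 + G) (z(G) = (G + 5)*G = (5 + G)*G = G*(5 + G))
n(p) = 1/(36 + p) (n(p) = 1/(p + 4*(5 + 4)) = 1/(p + 4*9) = 1/(p + 36) = 1/(36 + p))
1/(n((q(-4, -2)*(-2))*4) - 1790) = 1/(1/(36 - 5/3*(-2)*4) - 1790) = 1/(1/(36 + (10/3)*4) - 1790) = 1/(1/(36 + 40/3) - 1790) = 1/(1/(148/3) - 1790) = 1/(3/148 - 1790) = 1/(-264917/148) = -148/264917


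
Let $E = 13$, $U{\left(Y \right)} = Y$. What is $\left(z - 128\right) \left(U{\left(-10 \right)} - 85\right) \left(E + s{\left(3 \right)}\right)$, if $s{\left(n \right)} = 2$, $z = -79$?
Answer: $294975$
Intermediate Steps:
$\left(z - 128\right) \left(U{\left(-10 \right)} - 85\right) \left(E + s{\left(3 \right)}\right) = \left(-79 - 128\right) \left(-10 - 85\right) \left(13 + 2\right) = \left(-79 - 128\right) \left(\left(-95\right) 15\right) = \left(-207\right) \left(-1425\right) = 294975$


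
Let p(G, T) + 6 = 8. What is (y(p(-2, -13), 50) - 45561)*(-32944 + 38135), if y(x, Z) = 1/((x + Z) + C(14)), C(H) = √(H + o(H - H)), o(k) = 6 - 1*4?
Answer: -13244395265/56 ≈ -2.3651e+8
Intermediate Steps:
p(G, T) = 2 (p(G, T) = -6 + 8 = 2)
o(k) = 2 (o(k) = 6 - 4 = 2)
C(H) = √(2 + H) (C(H) = √(H + 2) = √(2 + H))
y(x, Z) = 1/(4 + Z + x) (y(x, Z) = 1/((x + Z) + √(2 + 14)) = 1/((Z + x) + √16) = 1/((Z + x) + 4) = 1/(4 + Z + x))
(y(p(-2, -13), 50) - 45561)*(-32944 + 38135) = (1/(4 + 50 + 2) - 45561)*(-32944 + 38135) = (1/56 - 45561)*5191 = -2551415/56*5191 = -13244395265/56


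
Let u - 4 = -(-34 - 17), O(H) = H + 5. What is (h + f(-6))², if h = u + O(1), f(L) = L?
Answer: 3025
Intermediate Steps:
O(H) = 5 + H
u = 55 (u = 4 - (-34 - 17) = 4 - 1*(-51) = 4 + 51 = 55)
h = 61 (h = 55 + (5 + 1) = 55 + 6 = 61)
(h + f(-6))² = (61 - 6)² = 55² = 3025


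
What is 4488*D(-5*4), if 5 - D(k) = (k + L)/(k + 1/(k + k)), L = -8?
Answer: 4315960/267 ≈ 16165.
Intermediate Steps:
D(k) = 5 - (-8 + k)/(k + 1/(2*k)) (D(k) = 5 - (k - 8)/(k + 1/(k + k)) = 5 - (-8 + k)/(k + 1/(2*k)))
4488*D(-5*4) = 4488*((5 + 8*(-5*4)**2 + 16*(-5*4))/(1 + 2*(-5*4)**2)) = 4488*((5 + 8*(-20)**2 + 16*(-20))/(1 + 2*(-20)**2)) = 4488*((5 + 8*400 - 320)/(1 + 2*400)) = 4488*((5 + 3200 - 320)/(1 + 800)) = 4488*(2885/801) = 4315960/267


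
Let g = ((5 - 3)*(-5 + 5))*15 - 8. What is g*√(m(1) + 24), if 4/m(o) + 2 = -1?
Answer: -16*√51/3 ≈ -38.088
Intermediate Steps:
m(o) = -4/3 (m(o) = 4/(-2 - 1) = 4/(-3) = 4*(-⅓) = -4/3)
g = -8 (g = (2*0)*15 - 8 = 0*15 - 8 = 0 - 8 = -8)
g*√(m(1) + 24) = -8*√(-4/3 + 24) = -16*√51/3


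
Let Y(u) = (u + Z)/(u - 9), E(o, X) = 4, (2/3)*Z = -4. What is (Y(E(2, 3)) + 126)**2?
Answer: 399424/25 ≈ 15977.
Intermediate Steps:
Z = -6 (Z = (3/2)*(-4) = -6)
Y(u) = (-6 + u)/(-9 + u) (Y(u) = (u - 6)/(u - 9) = (-6 + u)/(-9 + u))
(Y(E(2, 3)) + 126)**2 = ((-6 + 4)/(-9 + 4) + 126)**2 = (-2/(-5) + 126)**2 = (-1/5*(-2) + 126)**2 = (2/5 + 126)**2 = (632/5)**2 = 399424/25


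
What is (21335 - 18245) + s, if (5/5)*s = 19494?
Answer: 22584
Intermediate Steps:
s = 19494
(21335 - 18245) + s = (21335 - 18245) + 19494 = 3090 + 19494 = 22584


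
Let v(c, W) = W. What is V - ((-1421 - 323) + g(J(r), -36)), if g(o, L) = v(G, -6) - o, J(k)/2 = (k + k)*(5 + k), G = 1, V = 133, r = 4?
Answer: 2027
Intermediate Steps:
J(k) = 4*k*(5 + k) (J(k) = 2*((k + k)*(5 + k)) = 2*((2*k)*(5 + k)) = 2*(2*k*(5 + k)) = 4*k*(5 + k))
g(o, L) = -6 - o
V - ((-1421 - 323) + g(J(r), -36)) = 133 - ((-1421 - 323) + (-6 - 4*4*(5 + 4))) = 133 - (-1744 + (-6 - 4*4*9)) = 133 - (-1744 + (-6 - 1*144)) = 133 - (-1744 + (-6 - 144)) = 133 - (-1744 - 150) = 133 - 1*(-1894) = 133 + 1894 = 2027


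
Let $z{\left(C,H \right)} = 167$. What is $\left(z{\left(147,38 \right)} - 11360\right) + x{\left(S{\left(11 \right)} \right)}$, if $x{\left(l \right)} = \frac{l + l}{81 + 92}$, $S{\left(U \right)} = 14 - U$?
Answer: $- \frac{1936383}{173} \approx -11193.0$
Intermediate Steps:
$x{\left(l \right)} = \frac{2 l}{173}$
$\left(z{\left(147,38 \right)} - 11360\right) + x{\left(S{\left(11 \right)} \right)} = \left(167 - 11360\right) + \frac{2 \left(14 - 11\right)}{173} = -11193 + \frac{2 \left(14 - 11\right)}{173} = -11193 + \frac{2}{173} \cdot 3 = -11193 + \frac{6}{173} = - \frac{1936383}{173}$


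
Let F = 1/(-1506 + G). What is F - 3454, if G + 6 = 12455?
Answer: -37797121/10943 ≈ -3454.0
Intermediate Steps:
G = 12449 (G = -6 + 12455 = 12449)
F = 1/10943 (F = 1/(-1506 + 12449) = 1/10943 ≈ 9.1383e-5)
F - 3454 = 1/10943 - 3454 = -37797121/10943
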